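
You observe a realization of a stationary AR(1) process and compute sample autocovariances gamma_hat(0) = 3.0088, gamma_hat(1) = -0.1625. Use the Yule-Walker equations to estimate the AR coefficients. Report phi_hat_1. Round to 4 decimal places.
\hat\phi_{1} = -0.0540

The Yule-Walker equations for an AR(p) process read, in matrix form,
  Gamma_p phi = r_p,   with   (Gamma_p)_{ij} = gamma(|i - j|),
                       (r_p)_i = gamma(i),   i,j = 1..p.
Substitute the sample gammas (Toeplitz matrix and right-hand side of size 1):
  Gamma_p = [[3.0088]]
  r_p     = [-0.1625]
With p = 1 this is the single equation gamma(0) phi_1 = gamma(1):
  phi_hat_1 = gamma(1) / gamma(0) = -0.1625 / 3.0088 = -0.0540.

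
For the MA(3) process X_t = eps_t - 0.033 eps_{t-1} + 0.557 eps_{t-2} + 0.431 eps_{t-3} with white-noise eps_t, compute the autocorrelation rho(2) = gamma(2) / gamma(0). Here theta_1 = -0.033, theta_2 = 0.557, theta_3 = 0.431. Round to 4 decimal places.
\rho(2) = 0.3626

For an MA(q) process with theta_0 = 1, the autocovariance is
  gamma(k) = sigma^2 * sum_{i=0..q-k} theta_i * theta_{i+k},
and rho(k) = gamma(k) / gamma(0). Sigma^2 cancels.
  numerator   = (1)*(0.557) + (-0.033)*(0.431) = 0.542777.
  denominator = (1)^2 + (-0.033)^2 + (0.557)^2 + (0.431)^2 = 1.497099.
  rho(2) = 0.542777 / 1.497099 = 0.3626.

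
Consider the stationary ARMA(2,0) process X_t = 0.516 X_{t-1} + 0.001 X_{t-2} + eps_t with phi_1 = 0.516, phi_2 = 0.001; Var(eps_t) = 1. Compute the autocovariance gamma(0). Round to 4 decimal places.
\gamma(0) = 1.3639

Multiply the model equation by X_{t-k} and take expectations. With theta_0 = psi_0 = 1 and psi_j the MA(infinity) weights, this gives
  gamma(k) - sum_i phi_i gamma(k-i) = c_k,
  c_k = sigma^2 * sum_{j=k..q} theta_j psi_{j-k}   (c_k = 0 for k > q),
using gamma(-m) = gamma(m).
Pure AR (q = 0): c_0 = sigma^2 = 1, c_k = 0 for k >= 1.
Equations for k = 0, 1, 2 (AR order 2, c_2 = 0):
  (E0) gamma(0) = phi_1 gamma(1) + phi_2 gamma(2) + c_0
  (E1) gamma(1) = phi_1 gamma(0) + phi_2 gamma(1) + c_1
  (E2) gamma(2) = phi_1 gamma(1) + phi_2 gamma(0)
From (E1): gamma(1) = A gamma(0) + B with
  A = phi_1 / (1 - phi_2) = 0.516 / 0.999 = 0.516517,   B = c_1 / (1 - phi_2) = 0 / 0.999 = 0.
Insert (E2) into (E0): gamma(0) (1 - phi_2^2) = phi_1 (1 + phi_2) gamma(1) + c_0.
  phi_1 (1 + phi_2) = (0.516)(1.001) = 0.516516,   1 - phi_2^2 = 0.999999.
Replace gamma(1) by A gamma(0) + B and collect gamma(0):
  gamma(0) [0.999999 - (0.516516)(0.516517)] = c_0 = 1
  gamma(0) * 0.73321 = 1
  gamma(0) = 1 / 0.73321 = 1.363866.
Therefore gamma(0) = 1.3639 (to 4 decimal places).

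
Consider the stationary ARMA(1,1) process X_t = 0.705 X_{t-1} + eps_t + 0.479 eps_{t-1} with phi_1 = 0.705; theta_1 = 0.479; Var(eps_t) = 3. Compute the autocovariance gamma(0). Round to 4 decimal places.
\gamma(0) = 11.3614

Multiply the model equation by X_{t-k} and take expectations. With theta_0 = psi_0 = 1 and psi_j the MA(infinity) weights, this gives
  gamma(k) - sum_i phi_i gamma(k-i) = c_k,
  c_k = sigma^2 * sum_{j=k..q} theta_j psi_{j-k}   (c_k = 0 for k > q),
using gamma(-m) = gamma(m).
psi-weights needed (psi_j = theta_j + sum_i phi_i psi_{j-i}):
  psi_1 = theta_1 + phi_1 = 0.479 + (0.705) = 1.184
Right-hand sides:
  c_0 = sigma^2 (1 + theta_1 psi_1) = 3 * (1 + (0.479)(1.184)) = 3 * 1.567136 = 4.701408
  c_1 = sigma^2 theta_1 = 3 * (0.479) = 1.437
  c_2 = 0
Equations for k = 0 and k = 1 (AR order 1):
  gamma(0) = phi_1 gamma(1) + c_0
  gamma(1) = phi_1 gamma(0) + c_1
Substituting the second into the first: gamma(0) (1 - phi_1^2) = c_0 + phi_1 c_1, so
  gamma(0) = (c_0 + phi_1 c_1) / (1 - phi_1^2) = (4.701408 + (0.705)(1.437)) / (1 - (0.705)^2) = 5.714493 / 0.502975 = 11.361386.
Therefore gamma(0) = 11.3614 (to 4 decimal places).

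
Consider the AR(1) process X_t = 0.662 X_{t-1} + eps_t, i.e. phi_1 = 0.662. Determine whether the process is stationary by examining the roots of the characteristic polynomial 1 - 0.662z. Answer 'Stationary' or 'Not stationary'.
\text{Stationary}

The AR(p) characteristic polynomial is P(z) = 1 - 0.662z.
Stationarity requires all roots to lie outside the unit circle, i.e. |z| > 1 for every root.
This is linear in z: 1 + (-0.662) z = 0  =>  z = -1/(-0.662) = 1.510574,  |z| = 1.510574.
Moduli of all roots: 1.5106.
All moduli strictly greater than 1? Yes.
Verdict: Stationary.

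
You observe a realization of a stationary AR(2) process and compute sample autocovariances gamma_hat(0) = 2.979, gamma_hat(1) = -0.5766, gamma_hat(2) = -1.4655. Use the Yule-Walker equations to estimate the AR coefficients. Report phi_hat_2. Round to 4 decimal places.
\hat\phi_{2} = -0.5500

The Yule-Walker equations for an AR(p) process read, in matrix form,
  Gamma_p phi = r_p,   with   (Gamma_p)_{ij} = gamma(|i - j|),
                       (r_p)_i = gamma(i),   i,j = 1..p.
Substitute the sample gammas (Toeplitz matrix and right-hand side of size 2):
  Gamma_p = [[2.979, -0.5766], [-0.5766, 2.979]]
  r_p     = [-0.5766, -1.4655]
Written out:
  2.979 phi_1 - 0.5766 phi_2 = -0.5766
  -0.5766 phi_1 + 2.979 phi_2 = -1.4655
Solve by Cramer's rule:
  det = gamma(0)^2 - gamma(1)^2 = (2.979)^2 - (-0.5766)^2 = 8.874441 - 0.33246756 = 8.54197344
  phi_hat_1 = [gamma(1) gamma(0) - gamma(1) gamma(2)] / det = [(-0.5766)(2.979) - (-0.5766)(-1.4655)] / 8.54197344 = -2.5626987 / 8.54197344 = -0.3
  phi_hat_2 = [gamma(0) gamma(2) - gamma(1)^2] / det = [(2.979)(-1.4655) - (-0.5766)^2] / 8.54197344 = -4.69819206 / 8.54197344 = -0.55
So phi_hat = [-0.3000, -0.5500].
Therefore phi_hat_2 = -0.5500.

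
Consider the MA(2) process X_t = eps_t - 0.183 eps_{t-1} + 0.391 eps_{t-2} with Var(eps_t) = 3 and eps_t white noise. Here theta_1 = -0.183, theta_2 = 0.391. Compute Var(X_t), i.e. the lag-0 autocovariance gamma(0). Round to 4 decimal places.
\gamma(0) = 3.5591

For an MA(q) process X_t = eps_t + sum_i theta_i eps_{t-i} with
Var(eps_t) = sigma^2, the variance is
  gamma(0) = sigma^2 * (1 + sum_i theta_i^2).
  sum_i theta_i^2 = (-0.183)^2 + (0.391)^2 = 0.033489 + 0.152881 = 0.18637.
  gamma(0) = 3 * (1 + 0.18637) = 3 * 1.18637 = 3.55911, which rounds to 3.5591.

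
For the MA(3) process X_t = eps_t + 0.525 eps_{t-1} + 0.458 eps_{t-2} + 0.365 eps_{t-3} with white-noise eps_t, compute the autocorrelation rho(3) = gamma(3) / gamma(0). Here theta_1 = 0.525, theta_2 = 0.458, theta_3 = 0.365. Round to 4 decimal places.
\rho(3) = 0.2255

For an MA(q) process with theta_0 = 1, the autocovariance is
  gamma(k) = sigma^2 * sum_{i=0..q-k} theta_i * theta_{i+k},
and rho(k) = gamma(k) / gamma(0). Sigma^2 cancels.
  numerator   = (1)*(0.365) = 0.365.
  denominator = (1)^2 + (0.525)^2 + (0.458)^2 + (0.365)^2 = 1.618614.
  rho(3) = 0.365 / 1.618614 = 0.2255.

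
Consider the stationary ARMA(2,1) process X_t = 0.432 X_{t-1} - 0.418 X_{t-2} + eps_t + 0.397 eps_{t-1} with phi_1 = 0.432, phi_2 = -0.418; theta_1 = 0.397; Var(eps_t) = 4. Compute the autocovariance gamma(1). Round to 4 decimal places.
\gamma(1) = 3.3978

Multiply the model equation by X_{t-k} and take expectations. With theta_0 = psi_0 = 1 and psi_j the MA(infinity) weights, this gives
  gamma(k) - sum_i phi_i gamma(k-i) = c_k,
  c_k = sigma^2 * sum_{j=k..q} theta_j psi_{j-k}   (c_k = 0 for k > q),
using gamma(-m) = gamma(m).
psi-weights needed (psi_j = theta_j + sum_i phi_i psi_{j-i}):
  psi_1 = theta_1 + phi_1 = 0.397 + (0.432) = 0.829
Right-hand sides:
  c_0 = sigma^2 (1 + theta_1 psi_1) = 4 * (1 + (0.397)(0.829)) = 4 * 1.329113 = 5.316452
  c_1 = sigma^2 theta_1 = 4 * (0.397) = 1.588
  c_2 = 0
Equations for k = 0, 1, 2 (AR order 2, c_2 = 0):
  (E0) gamma(0) = phi_1 gamma(1) + phi_2 gamma(2) + c_0
  (E1) gamma(1) = phi_1 gamma(0) + phi_2 gamma(1) + c_1
  (E2) gamma(2) = phi_1 gamma(1) + phi_2 gamma(0)
From (E1): gamma(1) = A gamma(0) + B with
  A = phi_1 / (1 - phi_2) = 0.432 / 1.418 = 0.304654,   B = c_1 / (1 - phi_2) = 1.588 / 1.418 = 1.119887.
Insert (E2) into (E0): gamma(0) (1 - phi_2^2) = phi_1 (1 + phi_2) gamma(1) + c_0.
  phi_1 (1 + phi_2) = (0.432)(0.582) = 0.251424,   1 - phi_2^2 = 0.825276.
Replace gamma(1) by A gamma(0) + B and collect gamma(0):
  gamma(0) [0.825276 - (0.251424)(0.304654)] = (0.251424)(1.119887) + 5.316452
  gamma(0) * 0.748679 = 5.598019
  gamma(0) = 5.598019 / 0.748679 = 7.477199.
  gamma(1) = A gamma(0) + B = (0.304654)(7.477199) + (1.119887) = 3.397849.
Therefore gamma(1) = 3.3978 (to 4 decimal places).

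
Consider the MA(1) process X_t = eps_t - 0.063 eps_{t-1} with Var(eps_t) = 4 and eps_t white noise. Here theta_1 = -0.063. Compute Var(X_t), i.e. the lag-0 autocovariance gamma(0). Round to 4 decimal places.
\gamma(0) = 4.0159

For an MA(q) process X_t = eps_t + sum_i theta_i eps_{t-i} with
Var(eps_t) = sigma^2, the variance is
  gamma(0) = sigma^2 * (1 + sum_i theta_i^2).
  sum_i theta_i^2 = (-0.063)^2 = 0.003969.
  gamma(0) = 4 * (1 + 0.003969) = 4 * 1.003969 = 4.015876, which rounds to 4.0159.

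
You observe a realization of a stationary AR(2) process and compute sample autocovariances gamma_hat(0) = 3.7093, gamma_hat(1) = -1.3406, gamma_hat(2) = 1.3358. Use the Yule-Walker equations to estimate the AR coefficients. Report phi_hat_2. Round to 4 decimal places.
\hat\phi_{2} = 0.2640

The Yule-Walker equations for an AR(p) process read, in matrix form,
  Gamma_p phi = r_p,   with   (Gamma_p)_{ij} = gamma(|i - j|),
                       (r_p)_i = gamma(i),   i,j = 1..p.
Substitute the sample gammas (Toeplitz matrix and right-hand side of size 2):
  Gamma_p = [[3.7093, -1.3406], [-1.3406, 3.7093]]
  r_p     = [-1.3406, 1.3358]
Written out:
  3.7093 phi_1 - 1.3406 phi_2 = -1.3406
  -1.3406 phi_1 + 3.7093 phi_2 = 1.3358
Solve by Cramer's rule:
  det = gamma(0)^2 - gamma(1)^2 = (3.7093)^2 - (-1.3406)^2 = 13.75890649 - 1.79720836 = 11.96169813
  phi_hat_1 = [gamma(1) gamma(0) - gamma(1) gamma(2)] / det = [(-1.3406)(3.7093) - (-1.3406)(1.3358)] / 11.96169813 = -3.1819141 / 11.96169813 = -0.266
  phi_hat_2 = [gamma(0) gamma(2) - gamma(1)^2] / det = [(3.7093)(1.3358) - (-1.3406)^2] / 11.96169813 = 3.15767458 / 11.96169813 = 0.264
So phi_hat = [-0.2660, 0.2640].
Therefore phi_hat_2 = 0.2640.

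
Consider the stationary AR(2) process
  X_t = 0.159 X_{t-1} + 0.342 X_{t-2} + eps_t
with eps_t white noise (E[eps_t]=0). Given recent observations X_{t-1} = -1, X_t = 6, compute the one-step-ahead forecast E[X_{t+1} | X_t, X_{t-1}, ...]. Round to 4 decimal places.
E[X_{t+1} \mid \mathcal F_t] = 0.6120

For an AR(p) model X_t = c + sum_i phi_i X_{t-i} + eps_t, the
one-step-ahead conditional mean is
  E[X_{t+1} | X_t, ...] = c + sum_i phi_i X_{t+1-i}.
Substitute known values:
  E[X_{t+1} | ...] = (0.159) * (6) + (0.342) * (-1)
                   = 0.6120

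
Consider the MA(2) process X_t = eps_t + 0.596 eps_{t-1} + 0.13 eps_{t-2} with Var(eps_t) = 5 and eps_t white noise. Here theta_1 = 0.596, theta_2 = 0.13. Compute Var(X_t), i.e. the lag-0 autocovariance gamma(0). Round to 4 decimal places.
\gamma(0) = 6.8606

For an MA(q) process X_t = eps_t + sum_i theta_i eps_{t-i} with
Var(eps_t) = sigma^2, the variance is
  gamma(0) = sigma^2 * (1 + sum_i theta_i^2).
  sum_i theta_i^2 = (0.596)^2 + (0.13)^2 = 0.355216 + 0.0169 = 0.372116.
  gamma(0) = 5 * (1 + 0.372116) = 5 * 1.372116 = 6.86058, which rounds to 6.8606.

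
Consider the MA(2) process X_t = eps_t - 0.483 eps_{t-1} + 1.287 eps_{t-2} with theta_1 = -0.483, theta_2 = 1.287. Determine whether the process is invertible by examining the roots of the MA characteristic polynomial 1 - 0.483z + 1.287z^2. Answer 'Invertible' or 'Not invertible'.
\text{Not invertible}

The MA(q) characteristic polynomial is P(z) = 1 - 0.483z + 1.287z^2.
Invertibility requires all roots to lie outside the unit circle, i.e. |z| > 1 for every root.
Set 1 + (-0.483) z + (1.287) z^2 = 0, i.e. a z^2 + b z + c = 0 with a = 1.287, b = -0.483, c = 1.
Discriminant D = b^2 - 4ac = (-0.483)^2 - 4*(1.287)*1 = 0.233289 - (5.148) = -4.914711.
D < 0, so the roots are the complex-conjugate pair z = (-b +/- i sqrt(-D)) / (2a) = 0.1876 +/- 0.8613i.
For a conjugate pair |z|^2 = z * conj(z) = (product of roots) = c/a = 1/(1.287) = 0.777001, so |z| = sqrt(0.777001) = 0.8815 for both roots.
Moduli of all roots: 0.8815, 0.8815.
All moduli strictly greater than 1? No.
Verdict: Not invertible.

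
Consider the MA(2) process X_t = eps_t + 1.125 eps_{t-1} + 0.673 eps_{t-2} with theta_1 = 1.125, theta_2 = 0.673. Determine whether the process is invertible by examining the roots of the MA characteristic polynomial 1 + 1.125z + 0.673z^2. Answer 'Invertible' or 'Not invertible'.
\text{Invertible}

The MA(q) characteristic polynomial is P(z) = 1 + 1.125z + 0.673z^2.
Invertibility requires all roots to lie outside the unit circle, i.e. |z| > 1 for every root.
Set 1 + (1.125) z + (0.673) z^2 = 0, i.e. a z^2 + b z + c = 0 with a = 0.673, b = 1.125, c = 1.
Discriminant D = b^2 - 4ac = (1.125)^2 - 4*(0.673)*1 = 1.265625 - (2.692) = -1.426375.
D < 0, so the roots are the complex-conjugate pair z = (-b +/- i sqrt(-D)) / (2a) = -0.8358 +/- 0.8873i.
For a conjugate pair |z|^2 = z * conj(z) = (product of roots) = c/a = 1/(0.673) = 1.485884, so |z| = sqrt(1.485884) = 1.219 for both roots.
Moduli of all roots: 1.2190, 1.2190.
All moduli strictly greater than 1? Yes.
Verdict: Invertible.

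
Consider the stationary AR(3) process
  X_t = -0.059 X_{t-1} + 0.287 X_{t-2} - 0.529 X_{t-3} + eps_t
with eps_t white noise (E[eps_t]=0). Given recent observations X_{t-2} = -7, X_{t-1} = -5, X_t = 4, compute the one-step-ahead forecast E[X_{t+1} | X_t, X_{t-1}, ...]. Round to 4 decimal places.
E[X_{t+1} \mid \mathcal F_t] = 2.0320

For an AR(p) model X_t = c + sum_i phi_i X_{t-i} + eps_t, the
one-step-ahead conditional mean is
  E[X_{t+1} | X_t, ...] = c + sum_i phi_i X_{t+1-i}.
Substitute known values:
  E[X_{t+1} | ...] = (-0.059) * (4) + (0.287) * (-5) + (-0.529) * (-7)
                   = 2.0320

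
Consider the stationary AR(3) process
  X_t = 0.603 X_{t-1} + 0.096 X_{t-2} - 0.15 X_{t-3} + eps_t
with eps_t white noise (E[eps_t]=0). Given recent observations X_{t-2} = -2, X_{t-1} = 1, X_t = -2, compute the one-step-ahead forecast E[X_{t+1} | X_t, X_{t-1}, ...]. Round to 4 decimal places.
E[X_{t+1} \mid \mathcal F_t] = -0.8100

For an AR(p) model X_t = c + sum_i phi_i X_{t-i} + eps_t, the
one-step-ahead conditional mean is
  E[X_{t+1} | X_t, ...] = c + sum_i phi_i X_{t+1-i}.
Substitute known values:
  E[X_{t+1} | ...] = (0.603) * (-2) + (0.096) * (1) + (-0.15) * (-2)
                   = -0.8100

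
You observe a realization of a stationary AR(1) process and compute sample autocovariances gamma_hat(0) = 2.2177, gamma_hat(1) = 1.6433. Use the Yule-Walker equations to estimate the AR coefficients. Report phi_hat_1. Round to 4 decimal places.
\hat\phi_{1} = 0.7410

The Yule-Walker equations for an AR(p) process read, in matrix form,
  Gamma_p phi = r_p,   with   (Gamma_p)_{ij} = gamma(|i - j|),
                       (r_p)_i = gamma(i),   i,j = 1..p.
Substitute the sample gammas (Toeplitz matrix and right-hand side of size 1):
  Gamma_p = [[2.2177]]
  r_p     = [1.6433]
With p = 1 this is the single equation gamma(0) phi_1 = gamma(1):
  phi_hat_1 = gamma(1) / gamma(0) = 1.6433 / 2.2177 = 0.7410.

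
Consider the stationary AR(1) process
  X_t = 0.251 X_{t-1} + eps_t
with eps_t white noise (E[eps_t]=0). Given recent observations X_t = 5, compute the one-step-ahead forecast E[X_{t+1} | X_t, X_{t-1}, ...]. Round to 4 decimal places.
E[X_{t+1} \mid \mathcal F_t] = 1.2550

For an AR(p) model X_t = c + sum_i phi_i X_{t-i} + eps_t, the
one-step-ahead conditional mean is
  E[X_{t+1} | X_t, ...] = c + sum_i phi_i X_{t+1-i}.
Substitute known values:
  E[X_{t+1} | ...] = (0.251) * (5)
                   = 1.2550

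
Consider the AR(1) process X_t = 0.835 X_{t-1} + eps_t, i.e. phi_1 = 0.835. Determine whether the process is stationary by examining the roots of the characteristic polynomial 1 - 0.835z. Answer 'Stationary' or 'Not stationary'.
\text{Stationary}

The AR(p) characteristic polynomial is P(z) = 1 - 0.835z.
Stationarity requires all roots to lie outside the unit circle, i.e. |z| > 1 for every root.
This is linear in z: 1 + (-0.835) z = 0  =>  z = -1/(-0.835) = 1.197605,  |z| = 1.197605.
Moduli of all roots: 1.1976.
All moduli strictly greater than 1? Yes.
Verdict: Stationary.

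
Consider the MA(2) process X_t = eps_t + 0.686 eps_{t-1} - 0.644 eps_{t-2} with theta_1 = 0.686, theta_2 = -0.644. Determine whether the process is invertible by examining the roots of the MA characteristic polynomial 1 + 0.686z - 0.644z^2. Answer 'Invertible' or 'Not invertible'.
\text{Not invertible}

The MA(q) characteristic polynomial is P(z) = 1 + 0.686z - 0.644z^2.
Invertibility requires all roots to lie outside the unit circle, i.e. |z| > 1 for every root.
Set 1 + (0.686) z + (-0.644) z^2 = 0, i.e. a z^2 + b z + c = 0 with a = -0.644, b = 0.686, c = 1.
Discriminant D = b^2 - 4ac = (0.686)^2 - 4*(-0.644)*1 = 0.470596 - (-2.576) = 3.046596.
D >= 0, so the roots are real: z = (-b +/- sqrt(D)) / (2a) = (-0.686 +/- 1.74545) / (-1.288).
  z_1 = (-0.686 + 1.74545) / (-1.288) = -0.8226,   |z_1| = 0.8226.
  z_2 = (-0.686 - 1.74545) / (-1.288) = 1.8878,   |z_2| = 1.8878.
Moduli of all roots: 0.8226, 1.8878.
All moduli strictly greater than 1? No.
Verdict: Not invertible.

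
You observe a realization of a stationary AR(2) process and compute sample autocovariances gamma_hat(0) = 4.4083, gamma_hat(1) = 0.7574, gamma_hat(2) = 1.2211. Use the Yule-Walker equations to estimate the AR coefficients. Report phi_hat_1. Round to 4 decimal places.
\hat\phi_{1} = 0.1280

The Yule-Walker equations for an AR(p) process read, in matrix form,
  Gamma_p phi = r_p,   with   (Gamma_p)_{ij} = gamma(|i - j|),
                       (r_p)_i = gamma(i),   i,j = 1..p.
Substitute the sample gammas (Toeplitz matrix and right-hand side of size 2):
  Gamma_p = [[4.4083, 0.7574], [0.7574, 4.4083]]
  r_p     = [0.7574, 1.2211]
Written out:
  4.4083 phi_1 + 0.7574 phi_2 = 0.7574
  0.7574 phi_1 + 4.4083 phi_2 = 1.2211
Solve by Cramer's rule:
  det = gamma(0)^2 - gamma(1)^2 = (4.4083)^2 - (0.7574)^2 = 19.43310889 - 0.57365476 = 18.85945413
  phi_hat_1 = [gamma(1) gamma(0) - gamma(1) gamma(2)] / det = [(0.7574)(4.4083) - (0.7574)(1.2211)] / 18.85945413 = 2.41398528 / 18.85945413 = 0.128
  phi_hat_2 = [gamma(0) gamma(2) - gamma(1)^2] / det = [(4.4083)(1.2211) - (0.7574)^2] / 18.85945413 = 4.80932037 / 18.85945413 = 0.255
So phi_hat = [0.1280, 0.2550].
Therefore phi_hat_1 = 0.1280.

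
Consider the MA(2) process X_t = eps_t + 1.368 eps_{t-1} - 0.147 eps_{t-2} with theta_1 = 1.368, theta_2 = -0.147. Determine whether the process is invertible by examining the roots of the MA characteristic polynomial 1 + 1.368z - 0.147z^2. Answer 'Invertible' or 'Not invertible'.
\text{Not invertible}

The MA(q) characteristic polynomial is P(z) = 1 + 1.368z - 0.147z^2.
Invertibility requires all roots to lie outside the unit circle, i.e. |z| > 1 for every root.
Set 1 + (1.368) z + (-0.147) z^2 = 0, i.e. a z^2 + b z + c = 0 with a = -0.147, b = 1.368, c = 1.
Discriminant D = b^2 - 4ac = (1.368)^2 - 4*(-0.147)*1 = 1.871424 - (-0.588) = 2.459424.
D >= 0, so the roots are real: z = (-b +/- sqrt(D)) / (2a) = (-1.368 +/- 1.568255) / (-0.294).
  z_1 = (-1.368 + 1.568255) / (-0.294) = -0.6811,   |z_1| = 0.6811.
  z_2 = (-1.368 - 1.568255) / (-0.294) = 9.9873,   |z_2| = 9.9873.
Moduli of all roots: 0.6811, 9.9873.
All moduli strictly greater than 1? No.
Verdict: Not invertible.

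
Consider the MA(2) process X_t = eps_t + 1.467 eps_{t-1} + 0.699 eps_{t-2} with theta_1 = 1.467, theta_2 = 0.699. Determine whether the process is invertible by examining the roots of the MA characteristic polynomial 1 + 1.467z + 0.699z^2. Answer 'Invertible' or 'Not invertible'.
\text{Invertible}

The MA(q) characteristic polynomial is P(z) = 1 + 1.467z + 0.699z^2.
Invertibility requires all roots to lie outside the unit circle, i.e. |z| > 1 for every root.
Set 1 + (1.467) z + (0.699) z^2 = 0, i.e. a z^2 + b z + c = 0 with a = 0.699, b = 1.467, c = 1.
Discriminant D = b^2 - 4ac = (1.467)^2 - 4*(0.699)*1 = 2.152089 - (2.796) = -0.643911.
D < 0, so the roots are the complex-conjugate pair z = (-b +/- i sqrt(-D)) / (2a) = -1.0494 +/- 0.574i.
For a conjugate pair |z|^2 = z * conj(z) = (product of roots) = c/a = 1/(0.699) = 1.430615, so |z| = sqrt(1.430615) = 1.1961 for both roots.
Moduli of all roots: 1.1961, 1.1961.
All moduli strictly greater than 1? Yes.
Verdict: Invertible.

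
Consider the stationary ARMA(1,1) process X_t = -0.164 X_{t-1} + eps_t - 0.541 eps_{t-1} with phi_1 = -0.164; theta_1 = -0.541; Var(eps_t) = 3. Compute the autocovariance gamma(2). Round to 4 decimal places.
\gamma(2) = 0.3881

Multiply the model equation by X_{t-k} and take expectations. With theta_0 = psi_0 = 1 and psi_j the MA(infinity) weights, this gives
  gamma(k) - sum_i phi_i gamma(k-i) = c_k,
  c_k = sigma^2 * sum_{j=k..q} theta_j psi_{j-k}   (c_k = 0 for k > q),
using gamma(-m) = gamma(m).
psi-weights needed (psi_j = theta_j + sum_i phi_i psi_{j-i}):
  psi_1 = theta_1 + phi_1 = -0.541 + (-0.164) = -0.705
Right-hand sides:
  c_0 = sigma^2 (1 + theta_1 psi_1) = 3 * (1 + (-0.541)(-0.705)) = 3 * 1.381405 = 4.144215
  c_1 = sigma^2 theta_1 = 3 * (-0.541) = -1.623
  c_2 = 0
Equations for k = 0 and k = 1 (AR order 1):
  gamma(0) = phi_1 gamma(1) + c_0
  gamma(1) = phi_1 gamma(0) + c_1
Substituting the second into the first: gamma(0) (1 - phi_1^2) = c_0 + phi_1 c_1, so
  gamma(0) = (c_0 + phi_1 c_1) / (1 - phi_1^2) = (4.144215 + (-0.164)(-1.623)) / (1 - (-0.164)^2) = 4.410387 / 0.973104 = 4.532287.
  gamma(1) = phi_1 gamma(0) + c_1 = (-0.164)(4.532287) + (-1.623) = -2.366295.
For k = 2 (> q): gamma(2) = phi_1 gamma(1) = (-0.164)(-2.366295) = 0.388072.
Therefore gamma(2) = 0.3881 (to 4 decimal places).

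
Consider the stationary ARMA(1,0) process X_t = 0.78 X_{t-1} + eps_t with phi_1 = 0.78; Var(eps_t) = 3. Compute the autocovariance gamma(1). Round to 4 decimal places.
\gamma(1) = 5.9755

Multiply the model equation by X_{t-k} and take expectations. With theta_0 = psi_0 = 1 and psi_j the MA(infinity) weights, this gives
  gamma(k) - sum_i phi_i gamma(k-i) = c_k,
  c_k = sigma^2 * sum_{j=k..q} theta_j psi_{j-k}   (c_k = 0 for k > q),
using gamma(-m) = gamma(m).
Pure AR (q = 0): c_0 = sigma^2 = 3, c_k = 0 for k >= 1.
Equations for k = 0 and k = 1 (AR order 1):
  gamma(0) = phi_1 gamma(1) + c_0
  gamma(1) = phi_1 gamma(0) + c_1
Substituting the second into the first: gamma(0) (1 - phi_1^2) = c_0 + phi_1 c_1, so
  gamma(0) = c_0 / (1 - phi_1^2) = 3 / (1 - (0.78)^2) = 3 / 0.3916 = 7.660878.
  gamma(1) = phi_1 gamma(0) = (0.78)(7.660878) = 5.975485.
Therefore gamma(1) = 5.9755 (to 4 decimal places).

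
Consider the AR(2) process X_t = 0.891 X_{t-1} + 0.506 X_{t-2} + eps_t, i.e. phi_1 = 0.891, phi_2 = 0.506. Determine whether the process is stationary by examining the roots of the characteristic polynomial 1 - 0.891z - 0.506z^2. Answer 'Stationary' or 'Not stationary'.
\text{Not stationary}

The AR(p) characteristic polynomial is P(z) = 1 - 0.891z - 0.506z^2.
Stationarity requires all roots to lie outside the unit circle, i.e. |z| > 1 for every root.
Set 1 + (-0.891) z + (-0.506) z^2 = 0, i.e. a z^2 + b z + c = 0 with a = -0.506, b = -0.891, c = 1.
Discriminant D = b^2 - 4ac = (-0.891)^2 - 4*(-0.506)*1 = 0.793881 - (-2.024) = 2.817881.
D >= 0, so the roots are real: z = (-b +/- sqrt(D)) / (2a) = (0.891 +/- 1.678655) / (-1.012).
  z_1 = (0.891 + 1.678655) / (-1.012) = -2.5392,   |z_1| = 2.5392.
  z_2 = (0.891 - 1.678655) / (-1.012) = 0.7783,   |z_2| = 0.7783.
Moduli of all roots: 2.5392, 0.7783.
All moduli strictly greater than 1? No.
Verdict: Not stationary.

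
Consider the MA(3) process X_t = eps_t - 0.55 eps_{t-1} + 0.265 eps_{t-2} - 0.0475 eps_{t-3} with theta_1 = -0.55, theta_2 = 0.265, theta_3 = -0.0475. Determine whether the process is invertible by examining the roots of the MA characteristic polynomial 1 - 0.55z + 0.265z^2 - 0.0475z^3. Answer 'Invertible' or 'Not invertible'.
\text{Invertible}

The MA(q) characteristic polynomial is P(z) = 1 - 0.55z + 0.265z^2 - 0.0475z^3.
Invertibility requires all roots to lie outside the unit circle, i.e. |z| > 1 for every root.
Degree 3: look for a simple real root z0 first, then factor out (1 - z/z0) and solve the remaining quadratic.
Testing z0 = 4: P(4) = 1 + (-0.55)(4) + (0.265)(4)^2 + (-0.0475)(4)^3
  = 1 + (-2.2) + (4.24) + (-3.04) = 0.  So z_0 = 4 is a root, |z_0| = 4.
Divide out the factor (1 - 0.25 z) = (1 - z/z0) (since 1/z0 = 0.25):
  P(z) = (1 - 0.25 z)(1 + (-0.3) z + (0.19) z^2)
  [check: z-coef -0.3 - (0.25) = -0.55; z^2-coef 0.19 - (0.25)(-0.3) = 0.265; z^3-coef -(0.25)(0.19) = -0.0475.]
Remaining roots from the quadratic factor 1 + (-0.3) z + (0.19) z^2:
  Set 1 + (-0.3) z + (0.19) z^2 = 0, i.e. a z^2 + b z + c = 0 with a = 0.19, b = -0.3, c = 1.
  Discriminant D = b^2 - 4ac = (-0.3)^2 - 4*(0.19)*1 = 0.09 - (0.76) = -0.67.
  D < 0, so the roots are the complex-conjugate pair z = (-b +/- i sqrt(-D)) / (2a) = 0.7895 +/- 2.154i.
  For a conjugate pair |z|^2 = z * conj(z) = (product of roots) = c/a = 1/(0.19) = 5.263158, so |z| = sqrt(5.263158) = 2.2942 for both roots.
Moduli of all roots: 4.0000, 2.2942, 2.2942.
All moduli strictly greater than 1? Yes.
Verdict: Invertible.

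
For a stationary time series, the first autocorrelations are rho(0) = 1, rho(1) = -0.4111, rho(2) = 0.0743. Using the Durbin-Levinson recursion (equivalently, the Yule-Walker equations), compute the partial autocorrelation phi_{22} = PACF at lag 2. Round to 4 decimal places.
\phi_{22} = -0.1140

The PACF at lag k is phi_{kk}, the last component of the solution
to the Yule-Walker system G_k phi = r_k where
  (G_k)_{ij} = rho(|i - j|), (r_k)_i = rho(i), i,j = 1..k.
Equivalently, Durbin-Levinson gives phi_{kk} iteratively:
  phi_{11} = rho(1)
  phi_{kk} = [rho(k) - sum_{j=1..k-1} phi_{k-1,j} rho(k-j)]
            / [1 - sum_{j=1..k-1} phi_{k-1,j} rho(j)],
  phi_{k,j} = phi_{k-1,j} - phi_{kk} phi_{k-1,k-j},  j = 1..k-1.
Step k = 1:
  phi_11 = rho(1) = -0.4111.
Step k = 2:
  phi_22 = [rho(2) - phi_11 rho(1)] / [1 - phi_11 rho(1)] = [0.0743 - (-0.4111)(-0.4111)] / [1 - (-0.4111)(-0.4111)]
         = -0.09470321 / 0.83099679 = -0.114.
Therefore phi_{22} = -0.1140.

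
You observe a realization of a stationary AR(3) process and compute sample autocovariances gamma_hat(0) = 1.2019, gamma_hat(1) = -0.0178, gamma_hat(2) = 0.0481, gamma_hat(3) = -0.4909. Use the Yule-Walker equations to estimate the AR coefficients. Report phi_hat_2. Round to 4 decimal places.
\hat\phi_{2} = 0.0340

The Yule-Walker equations for an AR(p) process read, in matrix form,
  Gamma_p phi = r_p,   with   (Gamma_p)_{ij} = gamma(|i - j|),
                       (r_p)_i = gamma(i),   i,j = 1..p.
Substitute the sample gammas (Toeplitz matrix and right-hand side of size 3):
  Gamma_p = [[1.2019, -0.0178, 0.0481], [-0.0178, 1.2019, -0.0178], [0.0481, -0.0178, 1.2019]]
  r_p     = [-0.0178, 0.0481, -0.4909]
Written out (R1..R3):
  (R1) 1.2019 phi_1 - 0.0178 phi_2 + 0.0481 phi_3 = -0.0178
  (R2) -0.0178 phi_1 + 1.2019 phi_2 - 0.0178 phi_3 = 0.0481
  (R3) 0.0481 phi_1 - 0.0178 phi_2 + 1.2019 phi_3 = -0.4909
Gaussian elimination:
  R2 <- R2 - (-0.0178/1.2019) R1 = R2 - (-0.01481) R1:  1.201636 phi_2 - 0.017088 phi_3 = 0.047836
  R3 <- R3 - (0.0481/1.2019) R1 = R3 - (0.04002) R1:  -0.017088 phi_2 + 1.199975 phi_3 = -0.490188
  R3 <- R3 - (-0.017088/1.201636) R2 = R3 - (-0.01422) R2:  1.199732 phi_3 = -0.489507
Back-substitution:
  phi_hat_3 = -0.489507 / 1.199732 = -0.408014
  phi_hat_2 = (0.047836 - (-0.017088)(-0.408014)) / 1.201636 = 0.034007
  phi_hat_1 = (-0.0178 - (-0.0178)(0.034007) - (0.0481)(-0.408014)) / 1.2019 = 0.002022
So phi_hat = [0.0020, 0.0340, -0.4080].
Therefore phi_hat_2 = 0.0340.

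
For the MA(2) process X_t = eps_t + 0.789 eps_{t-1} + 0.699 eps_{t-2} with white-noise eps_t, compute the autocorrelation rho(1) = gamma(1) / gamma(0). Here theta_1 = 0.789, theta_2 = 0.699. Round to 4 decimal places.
\rho(1) = 0.6350

For an MA(q) process with theta_0 = 1, the autocovariance is
  gamma(k) = sigma^2 * sum_{i=0..q-k} theta_i * theta_{i+k},
and rho(k) = gamma(k) / gamma(0). Sigma^2 cancels.
  numerator   = (1)*(0.789) + (0.789)*(0.699) = 1.340511.
  denominator = (1)^2 + (0.789)^2 + (0.699)^2 = 2.111122.
  rho(1) = 1.340511 / 2.111122 = 0.6350.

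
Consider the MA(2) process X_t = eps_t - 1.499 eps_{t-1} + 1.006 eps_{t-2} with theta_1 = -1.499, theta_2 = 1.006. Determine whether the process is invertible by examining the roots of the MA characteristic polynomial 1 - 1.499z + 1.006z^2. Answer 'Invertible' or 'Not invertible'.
\text{Not invertible}

The MA(q) characteristic polynomial is P(z) = 1 - 1.499z + 1.006z^2.
Invertibility requires all roots to lie outside the unit circle, i.e. |z| > 1 for every root.
Set 1 + (-1.499) z + (1.006) z^2 = 0, i.e. a z^2 + b z + c = 0 with a = 1.006, b = -1.499, c = 1.
Discriminant D = b^2 - 4ac = (-1.499)^2 - 4*(1.006)*1 = 2.247001 - (4.024) = -1.776999.
D < 0, so the roots are the complex-conjugate pair z = (-b +/- i sqrt(-D)) / (2a) = 0.745 +/- 0.6625i.
For a conjugate pair |z|^2 = z * conj(z) = (product of roots) = c/a = 1/(1.006) = 0.994036, so |z| = sqrt(0.994036) = 0.997 for both roots.
Moduli of all roots: 0.9970, 0.9970.
All moduli strictly greater than 1? No.
Verdict: Not invertible.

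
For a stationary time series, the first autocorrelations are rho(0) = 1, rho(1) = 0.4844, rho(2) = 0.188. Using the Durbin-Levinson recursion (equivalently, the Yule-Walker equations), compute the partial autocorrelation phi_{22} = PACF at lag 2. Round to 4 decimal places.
\phi_{22} = -0.0609

The PACF at lag k is phi_{kk}, the last component of the solution
to the Yule-Walker system G_k phi = r_k where
  (G_k)_{ij} = rho(|i - j|), (r_k)_i = rho(i), i,j = 1..k.
Equivalently, Durbin-Levinson gives phi_{kk} iteratively:
  phi_{11} = rho(1)
  phi_{kk} = [rho(k) - sum_{j=1..k-1} phi_{k-1,j} rho(k-j)]
            / [1 - sum_{j=1..k-1} phi_{k-1,j} rho(j)],
  phi_{k,j} = phi_{k-1,j} - phi_{kk} phi_{k-1,k-j},  j = 1..k-1.
Step k = 1:
  phi_11 = rho(1) = 0.4844.
Step k = 2:
  phi_22 = [rho(2) - phi_11 rho(1)] / [1 - phi_11 rho(1)] = [0.188 - (0.4844)(0.4844)] / [1 - (0.4844)(0.4844)]
         = -0.04664336 / 0.76535664 = -0.0609.
Therefore phi_{22} = -0.0609.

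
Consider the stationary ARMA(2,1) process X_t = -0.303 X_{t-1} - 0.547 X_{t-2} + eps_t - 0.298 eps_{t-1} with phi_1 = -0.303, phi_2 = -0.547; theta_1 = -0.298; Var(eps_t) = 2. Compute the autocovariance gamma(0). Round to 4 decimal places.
\gamma(0) = 3.5778

Multiply the model equation by X_{t-k} and take expectations. With theta_0 = psi_0 = 1 and psi_j the MA(infinity) weights, this gives
  gamma(k) - sum_i phi_i gamma(k-i) = c_k,
  c_k = sigma^2 * sum_{j=k..q} theta_j psi_{j-k}   (c_k = 0 for k > q),
using gamma(-m) = gamma(m).
psi-weights needed (psi_j = theta_j + sum_i phi_i psi_{j-i}):
  psi_1 = theta_1 + phi_1 = -0.298 + (-0.303) = -0.601
Right-hand sides:
  c_0 = sigma^2 (1 + theta_1 psi_1) = 2 * (1 + (-0.298)(-0.601)) = 2 * 1.179098 = 2.358196
  c_1 = sigma^2 theta_1 = 2 * (-0.298) = -0.596
  c_2 = 0
Equations for k = 0, 1, 2 (AR order 2, c_2 = 0):
  (E0) gamma(0) = phi_1 gamma(1) + phi_2 gamma(2) + c_0
  (E1) gamma(1) = phi_1 gamma(0) + phi_2 gamma(1) + c_1
  (E2) gamma(2) = phi_1 gamma(1) + phi_2 gamma(0)
From (E1): gamma(1) = A gamma(0) + B with
  A = phi_1 / (1 - phi_2) = -0.303 / 1.547 = -0.195863,   B = c_1 / (1 - phi_2) = -0.596 / 1.547 = -0.385262.
Insert (E2) into (E0): gamma(0) (1 - phi_2^2) = phi_1 (1 + phi_2) gamma(1) + c_0.
  phi_1 (1 + phi_2) = (-0.303)(0.453) = -0.137259,   1 - phi_2^2 = 0.700791.
Replace gamma(1) by A gamma(0) + B and collect gamma(0):
  gamma(0) [0.700791 - (-0.137259)(-0.195863)] = (-0.137259)(-0.385262) + 2.358196
  gamma(0) * 0.673907 = 2.411077
  gamma(0) = 2.411077 / 0.673907 = 3.577758.
Therefore gamma(0) = 3.5778 (to 4 decimal places).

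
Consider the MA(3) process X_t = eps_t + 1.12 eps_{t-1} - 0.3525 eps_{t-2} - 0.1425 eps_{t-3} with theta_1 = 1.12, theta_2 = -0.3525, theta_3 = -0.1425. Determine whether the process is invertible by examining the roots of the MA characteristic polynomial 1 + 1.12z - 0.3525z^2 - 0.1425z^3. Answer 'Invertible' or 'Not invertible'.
\text{Not invertible}

The MA(q) characteristic polynomial is P(z) = 1 + 1.12z - 0.3525z^2 - 0.1425z^3.
Invertibility requires all roots to lie outside the unit circle, i.e. |z| > 1 for every root.
Degree 3: look for a simple real root z0 first, then factor out (1 - z/z0) and solve the remaining quadratic.
Testing z0 = -4: P(-4) = 1 + (1.12)(-4) + (-0.3525)(-4)^2 + (-0.1425)(-4)^3
  = 1 + (-4.48) + (-5.64) + (9.12) = 0.  So z_0 = -4 is a root, |z_0| = 4.
Divide out the factor (1 + 0.25 z) = (1 - z/z0) (since 1/z0 = -0.25):
  P(z) = (1 + 0.25 z)(1 + (0.87) z + (-0.57) z^2)
  [check: z-coef 0.87 - (-0.25) = 1.12; z^2-coef -0.57 - (-0.25)(0.87) = -0.3525; z^3-coef -(-0.25)(-0.57) = -0.1425.]
Remaining roots from the quadratic factor 1 + (0.87) z + (-0.57) z^2:
  Set 1 + (0.87) z + (-0.57) z^2 = 0, i.e. a z^2 + b z + c = 0 with a = -0.57, b = 0.87, c = 1.
  Discriminant D = b^2 - 4ac = (0.87)^2 - 4*(-0.57)*1 = 0.7569 - (-2.28) = 3.0369.
  D >= 0, so the roots are real: z = (-b +/- sqrt(D)) / (2a) = (-0.87 +/- 1.74267) / (-1.14).
    z_1 = (-0.87 + 1.74267) / (-1.14) = -0.7655,   |z_1| = 0.7655.
    z_2 = (-0.87 - 1.74267) / (-1.14) = 2.2918,   |z_2| = 2.2918.
Moduli of all roots: 4.0000, 0.7655, 2.2918.
All moduli strictly greater than 1? No.
Verdict: Not invertible.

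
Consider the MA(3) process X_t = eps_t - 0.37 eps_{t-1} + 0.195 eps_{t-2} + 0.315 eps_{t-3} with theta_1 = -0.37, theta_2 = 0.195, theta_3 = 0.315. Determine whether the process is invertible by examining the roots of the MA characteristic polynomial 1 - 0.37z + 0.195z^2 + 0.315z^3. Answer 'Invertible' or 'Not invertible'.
\text{Invertible}

The MA(q) characteristic polynomial is P(z) = 1 - 0.37z + 0.195z^2 + 0.315z^3.
Invertibility requires all roots to lie outside the unit circle, i.e. |z| > 1 for every root.
Degree 3: look for a simple real root z0 first, then factor out (1 - z/z0) and solve the remaining quadratic.
Testing z0 = -2: P(-2) = 1 + (-0.37)(-2) + (0.195)(-2)^2 + (0.315)(-2)^3
  = 1 + (0.74) + (0.78) + (-2.52) = 0.  So z_0 = -2 is a root, |z_0| = 2.
Divide out the factor (1 + 0.5 z) = (1 - z/z0) (since 1/z0 = -0.5):
  P(z) = (1 + 0.5 z)(1 + (-0.87) z + (0.63) z^2)
  [check: z-coef -0.87 - (-0.5) = -0.37; z^2-coef 0.63 - (-0.5)(-0.87) = 0.195; z^3-coef -(-0.5)(0.63) = 0.315.]
Remaining roots from the quadratic factor 1 + (-0.87) z + (0.63) z^2:
  Set 1 + (-0.87) z + (0.63) z^2 = 0, i.e. a z^2 + b z + c = 0 with a = 0.63, b = -0.87, c = 1.
  Discriminant D = b^2 - 4ac = (-0.87)^2 - 4*(0.63)*1 = 0.7569 - (2.52) = -1.7631.
  D < 0, so the roots are the complex-conjugate pair z = (-b +/- i sqrt(-D)) / (2a) = 0.6905 +/- 1.0538i.
  For a conjugate pair |z|^2 = z * conj(z) = (product of roots) = c/a = 1/(0.63) = 1.587302, so |z| = sqrt(1.587302) = 1.2599 for both roots.
Moduli of all roots: 2.0000, 1.2599, 1.2599.
All moduli strictly greater than 1? Yes.
Verdict: Invertible.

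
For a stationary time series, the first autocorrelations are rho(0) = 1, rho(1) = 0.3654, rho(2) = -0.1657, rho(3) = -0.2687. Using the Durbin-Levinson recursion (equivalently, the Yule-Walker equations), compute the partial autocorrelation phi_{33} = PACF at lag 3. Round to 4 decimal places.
\phi_{33} = -0.0800

The PACF at lag k is phi_{kk}, the last component of the solution
to the Yule-Walker system G_k phi = r_k where
  (G_k)_{ij} = rho(|i - j|), (r_k)_i = rho(i), i,j = 1..k.
Equivalently, Durbin-Levinson gives phi_{kk} iteratively:
  phi_{11} = rho(1)
  phi_{kk} = [rho(k) - sum_{j=1..k-1} phi_{k-1,j} rho(k-j)]
            / [1 - sum_{j=1..k-1} phi_{k-1,j} rho(j)],
  phi_{k,j} = phi_{k-1,j} - phi_{kk} phi_{k-1,k-j},  j = 1..k-1.
Step k = 1:
  phi_11 = rho(1) = 0.3654.
Step k = 2:
  phi_22 = [rho(2) - phi_11 rho(1)] / [1 - phi_11 rho(1)] = [-0.1657 - (0.3654)(0.3654)] / [1 - (0.3654)(0.3654)]
         = -0.29921716 / 0.86648284 = -0.345324.
  Update: phi_21 = phi_11 - phi_22 phi_11 = 0.3654 - (-0.345324)(0.3654) = 0.491581.
Step k = 3:
  phi_33 = [rho(3) - phi_21 rho(2) - phi_22 rho(1)] / [1 - phi_21 rho(1) - phi_22 rho(2)]
    numerator   = -0.2687 - (0.491581)(-0.1657) - (-0.345324)(0.3654) = -0.06106365
    denominator = 1 - (0.491581)(0.3654) - (-0.345324)(-0.1657) = 0.76315603
  phi_33 = -0.06106365 / 0.76315603 = -0.08.
Therefore phi_{33} = -0.0800.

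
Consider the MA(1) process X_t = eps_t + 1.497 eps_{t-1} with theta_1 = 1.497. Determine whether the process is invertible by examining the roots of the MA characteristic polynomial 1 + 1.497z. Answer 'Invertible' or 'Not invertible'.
\text{Not invertible}

The MA(q) characteristic polynomial is P(z) = 1 + 1.497z.
Invertibility requires all roots to lie outside the unit circle, i.e. |z| > 1 for every root.
This is linear in z: 1 + (1.497) z = 0  =>  z = -1/(1.497) = -0.668003,  |z| = 0.668003.
Moduli of all roots: 0.6680.
All moduli strictly greater than 1? No.
Verdict: Not invertible.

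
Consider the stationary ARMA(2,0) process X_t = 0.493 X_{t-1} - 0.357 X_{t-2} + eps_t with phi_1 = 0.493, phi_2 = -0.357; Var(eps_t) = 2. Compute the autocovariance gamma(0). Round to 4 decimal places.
\gamma(0) = 2.6407

Multiply the model equation by X_{t-k} and take expectations. With theta_0 = psi_0 = 1 and psi_j the MA(infinity) weights, this gives
  gamma(k) - sum_i phi_i gamma(k-i) = c_k,
  c_k = sigma^2 * sum_{j=k..q} theta_j psi_{j-k}   (c_k = 0 for k > q),
using gamma(-m) = gamma(m).
Pure AR (q = 0): c_0 = sigma^2 = 2, c_k = 0 for k >= 1.
Equations for k = 0, 1, 2 (AR order 2, c_2 = 0):
  (E0) gamma(0) = phi_1 gamma(1) + phi_2 gamma(2) + c_0
  (E1) gamma(1) = phi_1 gamma(0) + phi_2 gamma(1) + c_1
  (E2) gamma(2) = phi_1 gamma(1) + phi_2 gamma(0)
From (E1): gamma(1) = A gamma(0) + B with
  A = phi_1 / (1 - phi_2) = 0.493 / 1.357 = 0.363301,   B = c_1 / (1 - phi_2) = 0 / 1.357 = 0.
Insert (E2) into (E0): gamma(0) (1 - phi_2^2) = phi_1 (1 + phi_2) gamma(1) + c_0.
  phi_1 (1 + phi_2) = (0.493)(0.643) = 0.316999,   1 - phi_2^2 = 0.872551.
Replace gamma(1) by A gamma(0) + B and collect gamma(0):
  gamma(0) [0.872551 - (0.316999)(0.363301)] = c_0 = 2
  gamma(0) * 0.757385 = 2
  gamma(0) = 2 / 0.757385 = 2.640666.
Therefore gamma(0) = 2.6407 (to 4 decimal places).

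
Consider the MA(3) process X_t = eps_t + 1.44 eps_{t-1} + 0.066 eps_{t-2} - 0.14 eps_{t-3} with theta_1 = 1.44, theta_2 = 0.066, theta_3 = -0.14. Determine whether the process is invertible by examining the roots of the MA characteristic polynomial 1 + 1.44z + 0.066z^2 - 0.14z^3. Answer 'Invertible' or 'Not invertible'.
\text{Not invertible}

The MA(q) characteristic polynomial is P(z) = 1 + 1.44z + 0.066z^2 - 0.14z^3.
Invertibility requires all roots to lie outside the unit circle, i.e. |z| > 1 for every root.
Degree 3: look for a simple real root z0 first, then factor out (1 - z/z0) and solve the remaining quadratic.
Testing z0 = -2.5: P(-2.5) = 1 + (1.44)(-2.5) + (0.066)(-2.5)^2 + (-0.14)(-2.5)^3
  = 1 + (-3.6) + (0.4125) + (2.1875) = 0.  So z_0 = -2.5 is a root, |z_0| = 2.5.
Divide out the factor (1 + 0.4 z) = (1 - z/z0) (since 1/z0 = -0.4):
  P(z) = (1 + 0.4 z)(1 + (1.04) z + (-0.35) z^2)
  [check: z-coef 1.04 - (-0.4) = 1.44; z^2-coef -0.35 - (-0.4)(1.04) = 0.066; z^3-coef -(-0.4)(-0.35) = -0.14.]
Remaining roots from the quadratic factor 1 + (1.04) z + (-0.35) z^2:
  Set 1 + (1.04) z + (-0.35) z^2 = 0, i.e. a z^2 + b z + c = 0 with a = -0.35, b = 1.04, c = 1.
  Discriminant D = b^2 - 4ac = (1.04)^2 - 4*(-0.35)*1 = 1.0816 - (-1.4) = 2.4816.
  D >= 0, so the roots are real: z = (-b +/- sqrt(D)) / (2a) = (-1.04 +/- 1.575309) / (-0.7).
    z_1 = (-1.04 + 1.575309) / (-0.7) = -0.7647,   |z_1| = 0.7647.
    z_2 = (-1.04 - 1.575309) / (-0.7) = 3.7362,   |z_2| = 3.7362.
Moduli of all roots: 2.5000, 0.7647, 3.7362.
All moduli strictly greater than 1? No.
Verdict: Not invertible.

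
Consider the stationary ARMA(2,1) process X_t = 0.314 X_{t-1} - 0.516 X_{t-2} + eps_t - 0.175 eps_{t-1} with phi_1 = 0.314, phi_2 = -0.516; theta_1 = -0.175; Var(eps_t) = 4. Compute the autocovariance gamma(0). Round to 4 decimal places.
\gamma(0) = 5.4574

Multiply the model equation by X_{t-k} and take expectations. With theta_0 = psi_0 = 1 and psi_j the MA(infinity) weights, this gives
  gamma(k) - sum_i phi_i gamma(k-i) = c_k,
  c_k = sigma^2 * sum_{j=k..q} theta_j psi_{j-k}   (c_k = 0 for k > q),
using gamma(-m) = gamma(m).
psi-weights needed (psi_j = theta_j + sum_i phi_i psi_{j-i}):
  psi_1 = theta_1 + phi_1 = -0.175 + (0.314) = 0.139
Right-hand sides:
  c_0 = sigma^2 (1 + theta_1 psi_1) = 4 * (1 + (-0.175)(0.139)) = 4 * 0.975675 = 3.9027
  c_1 = sigma^2 theta_1 = 4 * (-0.175) = -0.7
  c_2 = 0
Equations for k = 0, 1, 2 (AR order 2, c_2 = 0):
  (E0) gamma(0) = phi_1 gamma(1) + phi_2 gamma(2) + c_0
  (E1) gamma(1) = phi_1 gamma(0) + phi_2 gamma(1) + c_1
  (E2) gamma(2) = phi_1 gamma(1) + phi_2 gamma(0)
From (E1): gamma(1) = A gamma(0) + B with
  A = phi_1 / (1 - phi_2) = 0.314 / 1.516 = 0.207124,   B = c_1 / (1 - phi_2) = -0.7 / 1.516 = -0.461741.
Insert (E2) into (E0): gamma(0) (1 - phi_2^2) = phi_1 (1 + phi_2) gamma(1) + c_0.
  phi_1 (1 + phi_2) = (0.314)(0.484) = 0.151976,   1 - phi_2^2 = 0.733744.
Replace gamma(1) by A gamma(0) + B and collect gamma(0):
  gamma(0) [0.733744 - (0.151976)(0.207124)] = (0.151976)(-0.461741) + 3.9027
  gamma(0) * 0.702266 = 3.832526
  gamma(0) = 3.832526 / 0.702266 = 5.45737.
Therefore gamma(0) = 5.4574 (to 4 decimal places).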